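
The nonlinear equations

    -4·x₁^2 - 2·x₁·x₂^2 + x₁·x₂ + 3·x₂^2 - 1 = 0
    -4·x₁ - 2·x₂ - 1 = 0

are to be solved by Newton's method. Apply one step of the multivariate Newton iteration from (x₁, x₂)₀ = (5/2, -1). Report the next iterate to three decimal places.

(0.840, -2.181)

At (5/2, -1): F = (-30.500, -9.000).
Jacobian J = [[-8·x₁ - 2·x₂^2 + x₂, -4·x₁·x₂ + x₁ + 6·x₂], [-4, -2]].
At the point, J = [[-23.000, 6.500], [-4.000, -2.000]] (det J = 72.000).
Solving J·Δ = −F gives Δ = (-1.660, -1.181).
Then the next iterate is (x₁, x₂)₁ = (0.840, -2.181).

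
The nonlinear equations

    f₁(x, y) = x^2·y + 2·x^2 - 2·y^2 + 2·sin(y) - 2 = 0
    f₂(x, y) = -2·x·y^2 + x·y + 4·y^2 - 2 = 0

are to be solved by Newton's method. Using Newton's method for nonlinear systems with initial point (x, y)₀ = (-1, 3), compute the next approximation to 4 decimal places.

(-0.7780, 1.6951)

At (-1, 3): F = (-14.717760, 49.0000).
Jacobian J = [[2·x·y + 4·x, x^2 - 4·y + 2·cos(y)], [-2·y^2 + y, -4·x·y + x + 8·y]].
At the point, J = [[-10.0000, -12.979985], [-15.0000, 35.0000]] (det J = -544.699775).
Solving J·Δ = −F gives Δ = (0.2220, -1.3049).
Then the next iterate is (x, y)₁ = (-0.7780, 1.6951).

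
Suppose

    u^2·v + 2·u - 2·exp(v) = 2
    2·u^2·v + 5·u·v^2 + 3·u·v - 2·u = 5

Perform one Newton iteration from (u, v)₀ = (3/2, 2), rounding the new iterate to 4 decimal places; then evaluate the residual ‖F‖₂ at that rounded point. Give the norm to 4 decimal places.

At (3/2, 2): F = (-9.278112, 40.0000).
Jacobian J = [[2·u·v + 2, u^2 - 2·exp(v)], [4·u·v + 5·v^2 + 3·v - 2, 2·u^2 + 10·u·v + 3·u]].
At the point, J = [[8.0000, -12.528112], [36.0000, 39.0000]] (det J = 763.012039).
Solving J·Δ = −F gives Δ = (-0.1825, -0.8571).
Then the next iterate is (u, v)₁ = (1.3175, 1.1429).
Re-evaluating at (1.3175, 1.1429): F = (-3.652845, 9.454745), so ‖F‖₂ = 10.1359.

10.1359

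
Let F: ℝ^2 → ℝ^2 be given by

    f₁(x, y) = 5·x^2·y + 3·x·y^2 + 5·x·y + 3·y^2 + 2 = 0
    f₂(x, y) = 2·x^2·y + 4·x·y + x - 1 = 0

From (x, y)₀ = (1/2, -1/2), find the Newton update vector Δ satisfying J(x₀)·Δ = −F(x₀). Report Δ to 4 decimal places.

(0.1495, 0.8196)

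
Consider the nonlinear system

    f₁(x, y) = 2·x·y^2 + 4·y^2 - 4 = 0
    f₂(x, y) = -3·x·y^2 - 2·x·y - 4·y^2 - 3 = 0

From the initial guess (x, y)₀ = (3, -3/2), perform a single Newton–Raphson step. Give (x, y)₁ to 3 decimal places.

At (3, -3/2): F = (18.500, -23.250).
Jacobian J = [[2·y^2, 4·x·y + 8·y], [-3·y^2 - 2·y, -6·x·y - 2·x - 8·y]].
At the point, J = [[4.500, -30.000], [-3.750, 33.000]] (det J = 36.000).
Solving J·Δ = −F gives Δ = (2.417, 0.979).
Then the next iterate is (x, y)₁ = (5.417, -0.521).

(5.417, -0.521)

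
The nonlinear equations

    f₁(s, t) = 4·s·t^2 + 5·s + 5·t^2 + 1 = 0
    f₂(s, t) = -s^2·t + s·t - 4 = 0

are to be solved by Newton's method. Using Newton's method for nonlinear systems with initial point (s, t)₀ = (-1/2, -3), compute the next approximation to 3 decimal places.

(-0.865, -2.414)

At (-1/2, -3): F = (25.500, -1.750).
Jacobian J = [[4·t^2 + 5, 8·s·t + 10·t], [-2·s·t + t, -s^2 + s]].
At the point, J = [[41.000, -18.000], [-6.000, -0.750]] (det J = -138.750).
Solving J·Δ = −F gives Δ = (-0.365, 0.586).
Then the next iterate is (s, t)₁ = (-0.865, -2.414).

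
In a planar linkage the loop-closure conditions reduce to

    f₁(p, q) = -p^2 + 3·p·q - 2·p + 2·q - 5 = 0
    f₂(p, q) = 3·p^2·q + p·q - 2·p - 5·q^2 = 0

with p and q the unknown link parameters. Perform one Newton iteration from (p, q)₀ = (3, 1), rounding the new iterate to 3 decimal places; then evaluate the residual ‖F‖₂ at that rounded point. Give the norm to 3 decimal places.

2.927

At (3, 1): F = (-9.000, 19.000).
Jacobian J = [[-2·p + 3·q - 2, 3·p + 2], [6·p·q + q - 2, 3·p^2 + p - 10·q]].
At the point, J = [[-5.000, 11.000], [17.000, 20.000]] (det J = -287.000).
Solving J·Δ = −F gives Δ = (-1.355, 0.202).
Then the next iterate is (p, q)₁ = (1.645, 1.202).
Re-evaluating at (1.645, 1.202): F = (-2.66015, 1.22120), so ‖F‖₂ = 2.927.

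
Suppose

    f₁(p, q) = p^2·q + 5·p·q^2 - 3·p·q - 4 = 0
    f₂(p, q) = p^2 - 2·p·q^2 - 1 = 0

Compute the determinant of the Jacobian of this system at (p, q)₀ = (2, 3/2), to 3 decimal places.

J = [[2·p·q + 5·q^2 - 3·q, p^2 + 10·p·q - 3·p], [2·p - 2·q^2, -4·p·q]].
At the point, J = [[12.750, 28.000], [-0.500, -12.000]].
det J = -139.000.

-139.000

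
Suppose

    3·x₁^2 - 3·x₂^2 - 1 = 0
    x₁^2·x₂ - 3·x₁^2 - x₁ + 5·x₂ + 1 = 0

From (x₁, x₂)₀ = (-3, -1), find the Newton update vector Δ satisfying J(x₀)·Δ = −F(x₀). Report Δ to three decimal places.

At (-3, -1): F = (23.000, -37.000).
Jacobian J = [[6·x₁, -6·x₂], [2·x₁·x₂ - 6·x₁ - 1, x₁^2 + 5]].
At the point, J = [[-18.000, 6.000], [23.000, 14.000]] (det J = -390.000).
Solving J·Δ = −F gives Δ = (1.395, 0.351).

(1.395, 0.351)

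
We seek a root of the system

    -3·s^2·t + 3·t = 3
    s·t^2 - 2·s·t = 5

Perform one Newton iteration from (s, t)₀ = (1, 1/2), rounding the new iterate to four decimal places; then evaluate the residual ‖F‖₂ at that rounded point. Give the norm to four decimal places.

17.2409

At (1, 1/2): F = (-3.0000, -5.7500).
Jacobian J = [[-6·s·t, -3·s^2 + 3], [t^2 - 2·t, 2·s·t - 2·s]].
At the point, J = [[-3.0000, 0.0000], [-0.7500, -1.0000]] (det J = 3.0000).
Solving J·Δ = −F gives Δ = (-1.0000, -5.0000).
Then the next iterate is (s, t)₁ = (0.0000, -4.5000).
Re-evaluating at (0.0000, -4.5000): F = (-16.5000, -5.0000), so ‖F‖₂ = 17.2409.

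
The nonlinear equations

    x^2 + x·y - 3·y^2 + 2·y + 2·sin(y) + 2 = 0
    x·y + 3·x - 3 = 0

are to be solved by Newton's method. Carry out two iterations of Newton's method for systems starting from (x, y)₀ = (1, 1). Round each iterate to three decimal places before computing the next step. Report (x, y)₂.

(0.590, 1.874)

At (1, 1): F = (4.68294, 1.000).
Jacobian J = [[2·x + y, x - 6·y + 2·cos(y) + 2], [y + 3, x]].
At the point, J = [[3.000, -1.91940], [4.000, 1.000]] (det J = 10.67758).
Solving J·Δ = −F gives Δ = (-0.618, 1.473).
Then the next iterate is (x, y)₁ = (0.382, 2.473).
Round to (0.382, 2.473) and repeat: F = (-9.07081, -0.90931), J = [[3.237, -14.02539], [5.473, 0.382]].
Δ = (0.208, -0.599), so (x, y)₂ = (0.590, 1.874).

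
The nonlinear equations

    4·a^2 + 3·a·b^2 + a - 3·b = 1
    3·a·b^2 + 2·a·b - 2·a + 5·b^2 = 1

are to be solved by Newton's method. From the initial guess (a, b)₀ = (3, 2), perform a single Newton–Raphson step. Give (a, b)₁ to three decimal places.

At (3, 2): F = (68.000, 61.000).
Jacobian J = [[8·a + 3·b^2 + 1, 6·a·b - 3], [3·b^2 + 2·b - 2, 6·a·b + 2·a + 10·b]].
At the point, J = [[37.000, 33.000], [14.000, 62.000]] (det J = 1832.000).
Solving J·Δ = −F gives Δ = (-1.203, -0.712).
Then the next iterate is (a, b)₁ = (1.797, 1.288).

(1.797, 1.288)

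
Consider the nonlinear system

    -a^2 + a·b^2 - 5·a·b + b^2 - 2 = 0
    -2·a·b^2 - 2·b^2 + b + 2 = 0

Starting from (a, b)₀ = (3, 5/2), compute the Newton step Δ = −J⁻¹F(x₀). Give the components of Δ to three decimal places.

(-2.118, -0.488)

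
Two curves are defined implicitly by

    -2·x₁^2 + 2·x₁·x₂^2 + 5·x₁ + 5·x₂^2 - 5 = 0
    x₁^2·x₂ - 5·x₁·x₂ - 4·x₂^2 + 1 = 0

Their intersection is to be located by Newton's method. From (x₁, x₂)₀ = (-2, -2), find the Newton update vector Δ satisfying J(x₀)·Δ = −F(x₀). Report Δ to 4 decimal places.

At (-2, -2): F = (-19.0000, -43.0000).
Jacobian J = [[-4·x₁ + 2·x₂^2 + 5, 4·x₁·x₂ + 10·x₂], [2·x₁·x₂ - 5·x₂, x₁^2 - 5·x₁ - 8·x₂]].
At the point, J = [[21.0000, -4.0000], [18.0000, 30.0000]] (det J = 702.0000).
Solving J·Δ = −F gives Δ = (1.0570, 0.7991).

(1.0570, 0.7991)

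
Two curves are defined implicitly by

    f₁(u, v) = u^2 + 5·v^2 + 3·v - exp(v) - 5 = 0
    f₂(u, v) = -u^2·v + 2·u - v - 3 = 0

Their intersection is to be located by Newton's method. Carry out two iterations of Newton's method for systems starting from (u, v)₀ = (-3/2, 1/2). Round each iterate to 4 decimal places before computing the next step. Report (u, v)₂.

(2.6623, 0.5222)

At (-3/2, 1/2): F = (-1.648721, -7.6250).
Jacobian J = [[2·u, 10·v - exp(v) + 3], [-2·u·v + 2, -u^2 - 1]].
At the point, J = [[-3.0000, 6.351279], [3.5000, -3.2500]] (det J = -12.479476).
Solving J·Δ = −F gives Δ = (4.3100, 2.2954).
Then the next iterate is (u, v)₁ = (2.8100, 2.7954).
Round to (2.8100, 2.7954) and repeat: F = (33.984431, -22.248158), J = [[5.6200, 14.584825], [-13.710148, -8.8961]].
Δ = (-0.1477, -2.2732), so (u, v)₂ = (2.6623, 0.5222).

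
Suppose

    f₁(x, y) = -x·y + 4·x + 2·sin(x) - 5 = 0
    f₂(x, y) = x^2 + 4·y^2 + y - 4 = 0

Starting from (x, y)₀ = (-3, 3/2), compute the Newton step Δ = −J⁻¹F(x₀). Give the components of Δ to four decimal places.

(8.5892, 2.7719)

At (-3, 3/2): F = (-12.782240, 15.5000).
Jacobian J = [[-y + 2·cos(x) + 4, -x], [2·x, 8·y + 1]].
At the point, J = [[0.520015, 3.0000], [-6.0000, 13.0000]] (det J = 24.760195).
Solving J·Δ = −F gives Δ = (8.5892, 2.7719).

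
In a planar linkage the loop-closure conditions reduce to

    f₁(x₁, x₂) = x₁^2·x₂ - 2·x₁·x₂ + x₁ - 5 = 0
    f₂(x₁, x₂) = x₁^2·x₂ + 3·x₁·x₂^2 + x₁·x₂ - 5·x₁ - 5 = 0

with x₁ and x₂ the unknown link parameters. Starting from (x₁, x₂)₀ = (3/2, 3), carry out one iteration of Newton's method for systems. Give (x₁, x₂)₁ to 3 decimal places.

At (3/2, 3): F = (-5.750, 39.250).
Jacobian J = [[2·x₁·x₂ - 2·x₂ + 1, x₁^2 - 2·x₁], [2·x₁·x₂ + 3·x₂^2 + x₂ - 5, x₁^2 + 6·x₁·x₂ + x₁]].
At the point, J = [[4.000, -0.750], [34.000, 30.750]] (det J = 148.500).
Solving J·Δ = −F gives Δ = (0.992, -2.374).
Then the next iterate is (x₁, x₂)₁ = (2.492, 0.626).

(2.492, 0.626)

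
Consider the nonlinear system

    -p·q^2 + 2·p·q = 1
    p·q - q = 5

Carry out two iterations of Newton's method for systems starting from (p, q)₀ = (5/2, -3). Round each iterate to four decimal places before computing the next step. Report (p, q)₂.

(1.4679, -7.0460)

At (5/2, -3): F = (-38.5000, -9.5000).
Jacobian J = [[-q^2 + 2·q, -2·p·q + 2·p], [q, p - 1]].
At the point, J = [[-15.0000, 20.0000], [-3.0000, 1.5000]] (det J = 37.5000).
Solving J·Δ = −F gives Δ = (-3.5267, -0.7200).
Then the next iterate is (p, q)₁ = (-1.0267, -3.7200).
Round to (-1.0267, -3.7200) and repeat: F = (20.846533, 2.539324), J = [[-21.2784, -9.692048], [-3.7200, -2.0267]].
Δ = (2.4946, -3.3260), so (p, q)₂ = (1.4679, -7.0460).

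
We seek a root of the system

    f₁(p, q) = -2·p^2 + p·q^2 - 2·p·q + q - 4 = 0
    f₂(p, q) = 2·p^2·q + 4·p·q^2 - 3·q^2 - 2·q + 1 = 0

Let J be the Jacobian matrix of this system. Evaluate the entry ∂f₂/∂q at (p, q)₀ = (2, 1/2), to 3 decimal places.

11.000

∂f₂/∂q = 2·p^2 + 8·p·q - 6·q - 2.
At (2, 1/2) this is 11.000.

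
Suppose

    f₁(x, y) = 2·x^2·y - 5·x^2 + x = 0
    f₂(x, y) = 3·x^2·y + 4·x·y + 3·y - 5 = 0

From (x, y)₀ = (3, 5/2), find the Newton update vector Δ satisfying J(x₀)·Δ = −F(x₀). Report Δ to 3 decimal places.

(-1.766, -0.069)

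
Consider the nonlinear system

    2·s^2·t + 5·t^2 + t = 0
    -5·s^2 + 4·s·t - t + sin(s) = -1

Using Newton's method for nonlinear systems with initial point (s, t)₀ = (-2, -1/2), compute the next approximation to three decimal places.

(-1.145, -0.542)

At (-2, -1/2): F = (-3.250, -15.40930).
Jacobian J = [[4·s·t, 2·s^2 + 10·t + 1], [-10·s + 4·t + cos(s), 4·s - 1]].
At the point, J = [[4.000, 4.000], [17.58385, -9.000]] (det J = -106.33541).
Solving J·Δ = −F gives Δ = (0.855, -0.042).
Then the next iterate is (s, t)₁ = (-1.145, -0.542).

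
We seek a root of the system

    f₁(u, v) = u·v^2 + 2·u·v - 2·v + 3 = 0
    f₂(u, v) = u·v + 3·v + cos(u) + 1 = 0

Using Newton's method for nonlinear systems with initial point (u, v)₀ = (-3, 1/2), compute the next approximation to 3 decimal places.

(-3.016, 0.339)

At (-3, 1/2): F = (-1.750, 0.01001).
Jacobian J = [[v^2 + 2·v, 2·u·v + 2·u - 2], [v - sin(u), u + 3]].
At the point, J = [[1.250, -11.000], [0.64112, 0.000]] (det J = 7.05232).
Solving J·Δ = −F gives Δ = (-0.016, -0.161).
Then the next iterate is (u, v)₁ = (-3.016, 0.339).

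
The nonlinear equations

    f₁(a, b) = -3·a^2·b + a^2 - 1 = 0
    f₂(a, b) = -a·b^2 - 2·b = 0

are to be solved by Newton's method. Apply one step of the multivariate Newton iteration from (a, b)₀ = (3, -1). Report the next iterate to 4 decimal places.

(1.3623, -1.1594)

At (3, -1): F = (35.0000, -1.0000).
Jacobian J = [[-6·a·b + 2·a, -3·a^2], [-b^2, -2·a·b - 2]].
At the point, J = [[24.0000, -27.0000], [-1.0000, 4.0000]] (det J = 69.0000).
Solving J·Δ = −F gives Δ = (-1.6377, -0.1594).
Then the next iterate is (a, b)₁ = (1.3623, -1.1594).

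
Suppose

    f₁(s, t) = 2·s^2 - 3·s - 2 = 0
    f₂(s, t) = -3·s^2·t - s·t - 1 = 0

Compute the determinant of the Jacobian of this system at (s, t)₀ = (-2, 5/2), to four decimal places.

110.0000

J = [[4·s - 3, 0], [-6·s·t - t, -3·s^2 - s]].
At the point, J = [[-11.0000, 0.0000], [27.5000, -10.0000]].
det J = 110.0000.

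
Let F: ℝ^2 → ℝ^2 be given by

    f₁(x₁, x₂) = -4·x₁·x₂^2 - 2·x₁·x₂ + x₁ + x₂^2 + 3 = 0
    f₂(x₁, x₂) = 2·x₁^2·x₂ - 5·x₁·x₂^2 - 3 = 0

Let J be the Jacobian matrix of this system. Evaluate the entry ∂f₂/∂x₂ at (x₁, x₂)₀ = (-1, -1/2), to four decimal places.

∂f₂/∂x₂ = 2·x₁^2 - 10·x₁·x₂.
At (-1, -1/2) this is -3.0000.

-3.0000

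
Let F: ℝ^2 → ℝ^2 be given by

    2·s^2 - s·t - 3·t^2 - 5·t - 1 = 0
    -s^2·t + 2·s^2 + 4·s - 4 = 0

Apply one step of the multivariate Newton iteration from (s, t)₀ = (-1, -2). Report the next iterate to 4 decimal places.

(-2.0294, -1.8824)

At (-1, -2): F = (-3.0000, -4.0000).
Jacobian J = [[4·s - t, -s - 6·t - 5], [-2·s·t + 4·s + 4, -s^2]].
At the point, J = [[-2.0000, 8.0000], [-4.0000, -1.0000]] (det J = 34.0000).
Solving J·Δ = −F gives Δ = (-1.0294, 0.1176).
Then the next iterate is (s, t)₁ = (-2.0294, -1.8824).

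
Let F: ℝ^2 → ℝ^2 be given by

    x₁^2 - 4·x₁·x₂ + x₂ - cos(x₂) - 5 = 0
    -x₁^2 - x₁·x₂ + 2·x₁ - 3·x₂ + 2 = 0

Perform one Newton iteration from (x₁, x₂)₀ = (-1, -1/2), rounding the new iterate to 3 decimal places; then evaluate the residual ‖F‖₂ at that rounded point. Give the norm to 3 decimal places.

At (-1, -1/2): F = (-7.37758, 0.000).
Jacobian J = [[2·x₁ - 4·x₂, -4·x₁ + sin(x₂) + 1], [-2·x₁ - x₂ + 2, -x₁ - 3]].
At the point, J = [[0.000, 4.52057], [4.500, -2.000]] (det J = -20.34259).
Solving J·Δ = −F gives Δ = (0.725, 1.632).
Then the next iterate is (x₁, x₂)₁ = (-0.275, 1.132).
Re-evaluating at (-0.275, 1.132): F = (-2.97203, -1.71032), so ‖F‖₂ = 3.429.

3.429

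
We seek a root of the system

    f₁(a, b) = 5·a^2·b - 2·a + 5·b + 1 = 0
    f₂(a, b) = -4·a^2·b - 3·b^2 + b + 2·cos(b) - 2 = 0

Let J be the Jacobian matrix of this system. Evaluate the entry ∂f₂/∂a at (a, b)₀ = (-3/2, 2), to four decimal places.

∂f₂/∂a = -8·a·b.
At (-3/2, 2) this is 24.0000.

24.0000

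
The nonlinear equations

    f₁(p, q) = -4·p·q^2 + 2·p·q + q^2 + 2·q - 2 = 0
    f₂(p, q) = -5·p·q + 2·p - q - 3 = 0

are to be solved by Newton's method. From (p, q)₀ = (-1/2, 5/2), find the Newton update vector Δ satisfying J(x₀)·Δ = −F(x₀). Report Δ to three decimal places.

(-0.238, -1.501)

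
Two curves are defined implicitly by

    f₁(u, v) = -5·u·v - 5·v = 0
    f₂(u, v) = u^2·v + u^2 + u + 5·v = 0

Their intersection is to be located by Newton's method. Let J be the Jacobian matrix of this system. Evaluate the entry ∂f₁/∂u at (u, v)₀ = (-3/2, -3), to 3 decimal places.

15.000

∂f₁/∂u = -5·v.
At (-3/2, -3) this is 15.000.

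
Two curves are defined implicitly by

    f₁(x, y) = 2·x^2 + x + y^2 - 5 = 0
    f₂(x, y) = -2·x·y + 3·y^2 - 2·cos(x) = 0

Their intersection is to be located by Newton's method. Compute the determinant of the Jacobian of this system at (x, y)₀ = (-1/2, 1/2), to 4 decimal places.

-2.0411

J = [[4·x + 1, 2·y], [-2·y + 2·sin(x), -2·x + 6·y]].
At the point, J = [[-1.0000, 1.0000], [-1.958851, 4.0000]].
det J = -2.0411.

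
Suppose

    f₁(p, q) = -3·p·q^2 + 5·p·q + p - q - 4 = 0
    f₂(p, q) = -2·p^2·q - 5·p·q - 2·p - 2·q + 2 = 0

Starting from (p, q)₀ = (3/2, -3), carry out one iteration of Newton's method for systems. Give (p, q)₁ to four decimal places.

At (3/2, -3): F = (-62.5000, 41.0000).
Jacobian J = [[-3·q^2 + 5·q + 1, -6·p·q + 5·p - 1], [-4·p·q - 5·q - 2, -2·p^2 - 5·p - 2]].
At the point, J = [[-41.0000, 33.5000], [31.0000, -14.0000]] (det J = -464.5000).
Solving J·Δ = −F gives Δ = (-1.0732, 0.5522).
Then the next iterate is (p, q)₁ = (0.4268, -2.4478).

(0.4268, -2.4478)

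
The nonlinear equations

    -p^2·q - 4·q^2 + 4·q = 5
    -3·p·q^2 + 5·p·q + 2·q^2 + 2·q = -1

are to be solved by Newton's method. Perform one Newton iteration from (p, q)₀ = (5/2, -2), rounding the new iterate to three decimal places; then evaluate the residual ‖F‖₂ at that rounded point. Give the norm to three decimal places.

12.774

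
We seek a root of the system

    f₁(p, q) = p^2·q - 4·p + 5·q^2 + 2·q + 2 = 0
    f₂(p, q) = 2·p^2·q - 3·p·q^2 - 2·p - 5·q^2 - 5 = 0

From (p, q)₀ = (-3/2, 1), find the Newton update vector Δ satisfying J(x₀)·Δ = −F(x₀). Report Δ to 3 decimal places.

(-0.241, -1.329)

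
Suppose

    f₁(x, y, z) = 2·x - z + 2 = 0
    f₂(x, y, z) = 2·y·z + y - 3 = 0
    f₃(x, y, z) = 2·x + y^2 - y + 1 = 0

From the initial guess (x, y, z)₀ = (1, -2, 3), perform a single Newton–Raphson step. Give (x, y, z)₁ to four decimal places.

(-0.6154, -0.8462, 0.7692)

At (1, -2, 3): F = (1.0000, -17.0000, 9.0000).
Jacobian J = [[2, 0, -1], [0, 2·z + 1, 2·y], [2, 2·y - 1, 0]].
At the point, J = [[2.0000, 0.0000, -1.0000], [0.0000, 7.0000, -4.0000], [2.0000, -5.0000, 0.0000]] (det J = -26.0000).
Solving J·Δ = −F gives Δ = (-1.6154, 1.1538, -2.2308).
Then the next iterate is (x, y, z)₁ = (-0.6154, -0.8462, 0.7692).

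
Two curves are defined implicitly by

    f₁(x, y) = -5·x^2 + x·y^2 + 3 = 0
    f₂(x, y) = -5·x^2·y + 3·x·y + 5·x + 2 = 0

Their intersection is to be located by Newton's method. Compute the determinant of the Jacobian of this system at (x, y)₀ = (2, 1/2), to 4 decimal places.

283.5000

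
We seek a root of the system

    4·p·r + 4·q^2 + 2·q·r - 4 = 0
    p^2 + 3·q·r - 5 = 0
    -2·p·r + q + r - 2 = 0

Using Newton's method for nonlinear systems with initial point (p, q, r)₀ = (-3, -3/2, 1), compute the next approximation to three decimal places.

At (-3, -3/2, 1): F = (-10.000, -0.500, 3.500).
Jacobian J = [[4·r, 8·q + 2·r, 4·p + 2·q], [2·p, 3·r, 3·q], [-2·r, 1, -2·p + 1]].
At the point, J = [[4.000, -10.000, -15.000], [-6.000, 3.000, -4.500], [-2.000, 1.000, 7.000]] (det J = -408.000).
Solving J·Δ = −F gives Δ = (0.080, -0.321, -0.431).
Then the next iterate is (p, q, r)₁ = (-2.920, -1.821, 0.569).

(-2.920, -1.821, 0.569)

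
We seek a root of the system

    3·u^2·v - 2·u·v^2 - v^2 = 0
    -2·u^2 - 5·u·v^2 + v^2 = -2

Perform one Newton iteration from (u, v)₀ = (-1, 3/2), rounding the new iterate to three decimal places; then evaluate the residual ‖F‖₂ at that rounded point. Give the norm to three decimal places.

At (-1, 3/2): F = (6.750, 13.500).
Jacobian J = [[6·u·v - 2·v^2, 3·u^2 - 4·u·v - 2·v], [-4·u - 5·v^2, -10·u·v + 2·v]].
At the point, J = [[-13.500, 6.000], [-7.250, 18.000]] (det J = -199.500).
Solving J·Δ = −F gives Δ = (0.203, -0.668).
Then the next iterate is (u, v)₁ = (-0.797, 0.832).
Re-evaluating at (-0.797, 0.832): F = (1.99666, 4.18032), so ‖F‖₂ = 4.633.

4.633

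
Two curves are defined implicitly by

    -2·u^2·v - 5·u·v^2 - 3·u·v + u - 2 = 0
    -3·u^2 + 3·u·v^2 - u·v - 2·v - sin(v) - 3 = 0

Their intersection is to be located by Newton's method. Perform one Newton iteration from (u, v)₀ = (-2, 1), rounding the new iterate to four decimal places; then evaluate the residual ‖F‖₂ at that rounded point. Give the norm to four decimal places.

7.1011

At (-2, 1): F = (4.0000, -21.841471).
Jacobian J = [[-4·u·v - 5·v^2 - 3·v + 1, -2·u^2 - 10·u·v - 3·u], [-6·u + 3·v^2 - v, 6·u·v - u - cos(v) - 2]].
At the point, J = [[1.0000, 18.0000], [14.0000, -12.540302]] (det J = -264.540302).
Solving J·Δ = −F gives Δ = (1.2965, -0.2943).
Then the next iterate is (u, v)₁ = (-0.7035, 0.7057).
Re-evaluating at (-0.7035, 0.7057): F = (-0.160880, -7.099299), so ‖F‖₂ = 7.1011.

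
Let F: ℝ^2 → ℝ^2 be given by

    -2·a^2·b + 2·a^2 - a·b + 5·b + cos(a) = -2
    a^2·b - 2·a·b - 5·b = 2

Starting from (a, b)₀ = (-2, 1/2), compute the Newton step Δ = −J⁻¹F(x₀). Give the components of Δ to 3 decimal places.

At (-2, 1/2): F = (9.08385, -0.500).
Jacobian J = [[-4·a·b + 4·a - b - sin(a), -2·a^2 - a + 5], [2·a·b - 2·b, a^2 - 2·a - 5]].
At the point, J = [[-3.59070, -1.000], [-3.000, 3.000]] (det J = -13.77211).
Solving J·Δ = −F gives Δ = (1.942, 2.109).

(1.942, 2.109)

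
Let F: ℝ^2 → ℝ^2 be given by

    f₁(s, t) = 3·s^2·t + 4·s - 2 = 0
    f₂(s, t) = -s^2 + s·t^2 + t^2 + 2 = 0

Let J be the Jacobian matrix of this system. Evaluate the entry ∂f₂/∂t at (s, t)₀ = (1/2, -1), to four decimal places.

-3.0000

∂f₂/∂t = 2·s·t + 2·t.
At (1/2, -1) this is -3.0000.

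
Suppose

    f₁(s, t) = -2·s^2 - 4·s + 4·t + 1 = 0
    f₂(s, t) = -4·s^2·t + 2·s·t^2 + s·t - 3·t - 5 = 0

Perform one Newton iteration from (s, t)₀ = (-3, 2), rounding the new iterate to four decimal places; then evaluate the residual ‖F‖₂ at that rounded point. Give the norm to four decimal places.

26.6322

At (-3, 2): F = (3.0000, -113.0000).
Jacobian J = [[-4·s - 4, 4], [-8·s·t + 2·t^2 + t, -4·s^2 + 4·s·t + s - 3]].
At the point, J = [[8.0000, 4.0000], [58.0000, -66.0000]] (det J = -760.0000).
Solving J·Δ = −F gives Δ = (0.3342, -1.4184).
Then the next iterate is (s, t)₁ = (-2.6658, 0.5816).
Re-evaluating at (-2.6658, 0.5816): F = (-0.223379, -26.631226), so ‖F‖₂ = 26.6322.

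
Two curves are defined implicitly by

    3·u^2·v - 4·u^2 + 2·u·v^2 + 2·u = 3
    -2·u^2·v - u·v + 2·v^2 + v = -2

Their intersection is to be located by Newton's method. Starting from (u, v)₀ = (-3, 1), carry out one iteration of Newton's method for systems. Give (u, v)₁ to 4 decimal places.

At (-3, 1): F = (-24.0000, -10.0000).
Jacobian J = [[6·u·v - 8·u + 2·v^2 + 2, 3·u^2 + 4·u·v], [-4·u·v - v, -2·u^2 - u + 4·v + 1]].
At the point, J = [[10.0000, 15.0000], [11.0000, -10.0000]] (det J = -265.0000).
Solving J·Δ = −F gives Δ = (1.4717, 0.6189).
Then the next iterate is (u, v)₁ = (-1.5283, 1.6189).

(-1.5283, 1.6189)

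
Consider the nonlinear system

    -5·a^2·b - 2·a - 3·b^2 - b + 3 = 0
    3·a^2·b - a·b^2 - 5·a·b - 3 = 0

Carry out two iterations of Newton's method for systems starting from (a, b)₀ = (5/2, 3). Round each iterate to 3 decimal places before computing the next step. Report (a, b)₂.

At (5/2, 3): F = (-125.750, -6.750).
Jacobian J = [[-10·a·b - 2, -5·a^2 - 6·b - 1], [6·a·b - b^2 - 5·b, 3·a^2 - 2·a·b - 5·a]].
At the point, J = [[-77.000, -50.250], [21.000, -8.750]] (det J = 1729.000).
Solving J·Δ = −F gives Δ = (-0.440, -1.828).
Then the next iterate is (a, b)₁ = (2.060, 1.172).
Round to (2.060, 1.172) and repeat: F = (-31.28025, -2.98069), J = [[-26.14320, -29.250], [7.25234, -2.39784]].
Δ = (0.044, -1.109), so (a, b)₂ = (2.104, 0.063).

(2.104, 0.063)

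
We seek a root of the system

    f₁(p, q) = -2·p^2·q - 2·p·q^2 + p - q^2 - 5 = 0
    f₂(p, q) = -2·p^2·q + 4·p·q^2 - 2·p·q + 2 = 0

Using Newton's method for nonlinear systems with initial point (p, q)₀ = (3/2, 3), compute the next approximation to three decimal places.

(0.652, 2.182)

At (3/2, 3): F = (-53.000, 33.500).
Jacobian J = [[-4·p·q - 2·q^2 + 1, -2·p^2 - 4·p·q - 2·q], [-4·p·q + 4·q^2 - 2·q, -2·p^2 + 8·p·q - 2·p]].
At the point, J = [[-35.000, -28.500], [12.000, 28.500]] (det J = -655.500).
Solving J·Δ = −F gives Δ = (-0.848, -0.818).
Then the next iterate is (p, q)₁ = (0.652, 2.182).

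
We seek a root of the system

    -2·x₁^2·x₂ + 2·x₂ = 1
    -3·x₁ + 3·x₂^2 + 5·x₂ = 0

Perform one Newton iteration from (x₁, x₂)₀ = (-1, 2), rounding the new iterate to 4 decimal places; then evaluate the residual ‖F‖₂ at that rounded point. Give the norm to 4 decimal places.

At (-1, 2): F = (-1.0000, 25.0000).
Jacobian J = [[-4·x₁·x₂, -2·x₁^2 + 2], [-3, 6·x₂ + 5]].
At the point, J = [[8.0000, 0.0000], [-3.0000, 17.0000]] (det J = 136.0000).
Solving J·Δ = −F gives Δ = (0.1250, -1.4485).
Then the next iterate is (x₁, x₂)₁ = (-0.8750, 0.5515).
Re-evaluating at (-0.8750, 0.5515): F = (-0.741484, 6.294957), so ‖F‖₂ = 6.3385.

6.3385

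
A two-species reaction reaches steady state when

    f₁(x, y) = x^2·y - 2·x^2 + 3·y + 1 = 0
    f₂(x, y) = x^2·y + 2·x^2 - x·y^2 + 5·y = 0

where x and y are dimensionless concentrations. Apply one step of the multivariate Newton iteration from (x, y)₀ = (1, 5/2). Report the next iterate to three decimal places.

(-2.400, 1.100)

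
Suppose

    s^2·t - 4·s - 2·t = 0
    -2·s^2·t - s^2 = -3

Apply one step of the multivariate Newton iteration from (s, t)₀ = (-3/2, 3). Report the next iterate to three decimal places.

(-0.989, 2.549)

At (-3/2, 3): F = (6.750, -12.750).
Jacobian J = [[2·s·t - 4, s^2 - 2], [-4·s·t - 2·s, -2·s^2]].
At the point, J = [[-13.000, 0.250], [21.000, -4.500]] (det J = 53.250).
Solving J·Δ = −F gives Δ = (0.511, -0.451).
Then the next iterate is (s, t)₁ = (-0.989, 2.549).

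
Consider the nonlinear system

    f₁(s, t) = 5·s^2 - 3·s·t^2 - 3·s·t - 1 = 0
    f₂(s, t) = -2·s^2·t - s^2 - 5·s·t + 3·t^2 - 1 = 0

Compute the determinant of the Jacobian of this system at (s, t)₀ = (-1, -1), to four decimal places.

39.0000

J = [[10·s - 3·t^2 - 3·t, -6·s·t - 3·s], [-4·s·t - 2·s - 5·t, -2·s^2 - 5·s + 6·t]].
At the point, J = [[-10.0000, -3.0000], [3.0000, -3.0000]].
det J = 39.0000.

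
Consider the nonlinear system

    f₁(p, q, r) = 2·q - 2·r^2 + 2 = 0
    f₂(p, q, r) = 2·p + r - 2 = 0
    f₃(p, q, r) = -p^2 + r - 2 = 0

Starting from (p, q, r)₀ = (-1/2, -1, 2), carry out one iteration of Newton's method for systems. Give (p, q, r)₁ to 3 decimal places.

(0.250, 1.000, 1.500)

At (-1/2, -1, 2): F = (-8.000, -1.000, -0.250).
Jacobian J = [[0, 2, -4·r], [2, 0, 1], [-2·p, 0, 1]].
At the point, J = [[0.000, 2.000, -8.000], [2.000, 0.000, 1.000], [1.000, 0.000, 1.000]] (det J = -2.000).
Solving J·Δ = −F gives Δ = (0.750, 2.000, -0.500).
Then the next iterate is (p, q, r)₁ = (0.250, 1.000, 1.500).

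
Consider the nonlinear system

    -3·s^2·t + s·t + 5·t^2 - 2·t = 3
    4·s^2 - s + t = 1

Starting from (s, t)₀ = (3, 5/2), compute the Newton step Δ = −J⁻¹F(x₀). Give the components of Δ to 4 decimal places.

(-0.1154, -31.8462)

At (3, 5/2): F = (-36.7500, 34.5000).
Jacobian J = [[-6·s·t + t, -3·s^2 + s + 10·t - 2], [8·s - 1, 1]].
At the point, J = [[-42.5000, -1.0000], [23.0000, 1.0000]] (det J = -19.5000).
Solving J·Δ = −F gives Δ = (-0.1154, -31.8462).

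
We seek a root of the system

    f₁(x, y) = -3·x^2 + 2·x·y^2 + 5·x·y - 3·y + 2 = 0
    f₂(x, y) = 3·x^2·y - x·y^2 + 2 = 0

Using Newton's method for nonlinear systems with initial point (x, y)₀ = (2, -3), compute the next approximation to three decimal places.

(1.221, -2.294)

At (2, -3): F = (5.000, -52.000).
Jacobian J = [[-6·x + 2·y^2 + 5·y, 4·x·y + 5·x - 3], [6·x·y - y^2, 3·x^2 - 2·x·y]].
At the point, J = [[-9.000, -17.000], [-45.000, 24.000]] (det J = -981.000).
Solving J·Δ = −F gives Δ = (-0.779, 0.706).
Then the next iterate is (x, y)₁ = (1.221, -2.294).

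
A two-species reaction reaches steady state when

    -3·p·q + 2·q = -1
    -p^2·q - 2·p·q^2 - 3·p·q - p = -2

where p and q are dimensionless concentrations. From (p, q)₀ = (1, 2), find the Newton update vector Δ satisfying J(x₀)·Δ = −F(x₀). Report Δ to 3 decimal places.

At (1, 2): F = (-1.000, -15.000).
Jacobian J = [[-3·q, -3·p + 2], [-2·p·q - 2·q^2 - 3·q - 1, -p^2 - 4·p·q - 3·p]].
At the point, J = [[-6.000, -1.000], [-19.000, -12.000]] (det J = 53.000).
Solving J·Δ = −F gives Δ = (0.057, -1.340).

(0.057, -1.340)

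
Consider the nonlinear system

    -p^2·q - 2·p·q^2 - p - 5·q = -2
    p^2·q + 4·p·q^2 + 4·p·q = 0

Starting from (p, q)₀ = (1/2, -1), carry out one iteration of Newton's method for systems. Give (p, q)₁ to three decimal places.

At (1/2, -1): F = (5.750, -0.250).
Jacobian J = [[-2·p·q - 2·q^2 - 1, -p^2 - 4·p·q - 5], [2·p·q + 4·q^2 + 4·q, p^2 + 8·p·q + 4·p]].
At the point, J = [[-2.000, -3.250], [-1.000, -1.750]] (det J = 0.250).
Solving J·Δ = −F gives Δ = (43.500, -25.000).
Then the next iterate is (p, q)₁ = (44.000, -26.000).

(44.000, -26.000)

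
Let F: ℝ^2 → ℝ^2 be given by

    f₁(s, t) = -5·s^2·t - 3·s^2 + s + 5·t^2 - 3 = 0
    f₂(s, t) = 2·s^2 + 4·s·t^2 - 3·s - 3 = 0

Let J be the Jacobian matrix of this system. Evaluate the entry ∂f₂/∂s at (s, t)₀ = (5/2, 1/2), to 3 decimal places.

8.000

∂f₂/∂s = 4·s + 4·t^2 - 3.
At (5/2, 1/2) this is 8.000.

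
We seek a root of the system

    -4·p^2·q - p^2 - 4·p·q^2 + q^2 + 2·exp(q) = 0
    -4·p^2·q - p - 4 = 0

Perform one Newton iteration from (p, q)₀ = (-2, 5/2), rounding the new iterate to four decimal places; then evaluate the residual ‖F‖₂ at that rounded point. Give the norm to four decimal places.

18.2897

At (-2, 5/2): F = (36.614988, -42.0000).
Jacobian J = [[-8·p·q - 2·p - 4·q^2, -4·p^2 - 8·p·q + 2·q + 2·exp(q)], [-8·p·q - 1, -4·p^2]].
At the point, J = [[19.0000, 53.364988], [39.0000, -16.0000]] (det J = -2385.234529).
Solving J·Δ = −F gives Δ = (0.6941, -0.9332).
Then the next iterate is (p, q)₁ = (-1.3059, 1.5668).
Re-evaluating at (-1.3059, 1.5668): F = (12.467364, -13.382025), so ‖F‖₂ = 18.2897.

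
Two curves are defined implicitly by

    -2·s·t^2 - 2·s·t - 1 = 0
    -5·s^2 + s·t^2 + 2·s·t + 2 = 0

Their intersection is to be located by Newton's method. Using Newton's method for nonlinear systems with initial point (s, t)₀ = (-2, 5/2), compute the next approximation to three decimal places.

At (-2, 5/2): F = (34.000, -40.500).
Jacobian J = [[-2·t^2 - 2·t, -4·s·t - 2·s], [-10·s + t^2 + 2·t, 2·s·t + 2·s]].
At the point, J = [[-17.500, 24.000], [31.250, -14.000]] (det J = -505.000).
Solving J·Δ = −F gives Δ = (0.982, -0.700).
Then the next iterate is (s, t)₁ = (-1.018, 1.800).

(-1.018, 1.800)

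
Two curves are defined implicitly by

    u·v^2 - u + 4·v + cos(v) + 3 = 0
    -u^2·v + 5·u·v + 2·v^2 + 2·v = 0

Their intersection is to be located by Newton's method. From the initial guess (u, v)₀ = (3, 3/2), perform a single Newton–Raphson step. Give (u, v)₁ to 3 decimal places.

(3.523, 0.377)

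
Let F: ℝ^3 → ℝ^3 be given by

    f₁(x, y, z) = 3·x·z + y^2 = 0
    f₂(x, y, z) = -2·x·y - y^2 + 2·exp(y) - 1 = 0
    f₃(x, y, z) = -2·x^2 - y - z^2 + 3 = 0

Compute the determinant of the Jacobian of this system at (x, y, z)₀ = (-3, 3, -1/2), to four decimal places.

4260.2194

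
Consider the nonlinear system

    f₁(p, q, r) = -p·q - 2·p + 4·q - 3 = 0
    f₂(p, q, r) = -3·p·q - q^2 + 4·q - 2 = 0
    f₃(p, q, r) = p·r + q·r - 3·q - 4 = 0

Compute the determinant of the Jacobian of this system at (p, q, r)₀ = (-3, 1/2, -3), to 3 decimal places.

J = [[-q - 2, -p + 4, 0], [-3·q, -3·p - 2·q + 4, 0], [r, r - 3, p + q]].
At the point, J = [[-2.500, 7.000, 0.000], [-1.500, 12.000, 0.000], [-3.000, -6.000, -2.500]].
det J = 48.750.

48.750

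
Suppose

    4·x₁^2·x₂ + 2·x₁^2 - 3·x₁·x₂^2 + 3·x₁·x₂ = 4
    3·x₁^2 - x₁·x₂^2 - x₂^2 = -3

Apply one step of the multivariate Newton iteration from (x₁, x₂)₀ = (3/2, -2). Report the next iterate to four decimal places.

At (3/2, -2): F = (-44.5000, -0.2500).
Jacobian J = [[8·x₁·x₂ + 4·x₁ - 3·x₂^2 + 3·x₂, 4·x₁^2 - 6·x₁·x₂ + 3·x₁], [6·x₁ - x₂^2, -2·x₁·x₂ - 2·x₂]].
At the point, J = [[-36.0000, 31.5000], [5.0000, 10.0000]] (det J = -517.5000).
Solving J·Δ = −F gives Δ = (-0.8447, 0.4473).
Then the next iterate is (x₁, x₂)₁ = (0.6553, -1.5527).

(0.6553, -1.5527)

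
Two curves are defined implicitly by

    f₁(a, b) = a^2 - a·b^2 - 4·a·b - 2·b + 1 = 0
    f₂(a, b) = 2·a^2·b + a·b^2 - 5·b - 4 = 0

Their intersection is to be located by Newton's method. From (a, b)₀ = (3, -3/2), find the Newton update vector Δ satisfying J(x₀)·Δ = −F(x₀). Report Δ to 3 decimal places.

(0.333, 5.500)

At (3, -3/2): F = (24.250, -16.750).
Jacobian J = [[2·a - b^2 - 4·b, -2·a·b - 4·a - 2], [4·a·b + b^2, 2·a^2 + 2·a·b - 5]].
At the point, J = [[9.750, -5.000], [-15.750, 4.000]] (det J = -39.750).
Solving J·Δ = −F gives Δ = (0.333, 5.500).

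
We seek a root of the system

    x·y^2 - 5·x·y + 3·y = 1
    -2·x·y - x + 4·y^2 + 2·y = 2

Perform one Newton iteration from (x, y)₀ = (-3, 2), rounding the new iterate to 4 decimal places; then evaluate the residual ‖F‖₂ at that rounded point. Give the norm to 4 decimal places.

7.0339

At (-3, 2): F = (23.0000, 33.0000).
Jacobian J = [[y^2 - 5·y, 2·x·y - 5·x + 3], [-2·y - 1, -2·x + 8·y + 2]].
At the point, J = [[-6.0000, 6.0000], [-5.0000, 24.0000]] (det J = -114.0000).
Solving J·Δ = −F gives Δ = (3.1053, -0.7281).
Then the next iterate is (x, y)₁ = (0.1053, 1.2719).
Re-evaluating at (0.1053, 1.2719): F = (2.316392, 6.641556), so ‖F‖₂ = 7.0339.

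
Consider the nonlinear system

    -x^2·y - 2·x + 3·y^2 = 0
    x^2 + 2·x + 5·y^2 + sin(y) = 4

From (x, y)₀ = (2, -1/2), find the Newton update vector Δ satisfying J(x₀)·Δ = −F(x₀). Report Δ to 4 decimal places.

(-0.9178, -0.1786)

At (2, -1/2): F = (-1.2500, 4.770574).
Jacobian J = [[-2·x·y - 2, -x^2 + 6·y], [2·x + 2, 10·y + cos(y)]].
At the point, J = [[0.0000, -7.0000], [6.0000, -4.122417]] (det J = 42.0000).
Solving J·Δ = −F gives Δ = (-0.9178, -0.1786).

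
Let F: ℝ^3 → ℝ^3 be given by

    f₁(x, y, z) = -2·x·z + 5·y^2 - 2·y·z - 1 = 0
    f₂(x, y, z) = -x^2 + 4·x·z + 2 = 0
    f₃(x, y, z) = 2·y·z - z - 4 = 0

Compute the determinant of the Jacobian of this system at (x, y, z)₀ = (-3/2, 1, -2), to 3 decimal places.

-6.000

J = [[-2·z, 10·y - 2·z, -2·x - 2·y], [-2·x + 4·z, 0, 4·x], [0, 2·z, 2·y - 1]].
At the point, J = [[4.000, 14.000, 1.000], [-5.000, 0.000, -6.000], [0.000, -4.000, 1.000]].
det J = -6.000.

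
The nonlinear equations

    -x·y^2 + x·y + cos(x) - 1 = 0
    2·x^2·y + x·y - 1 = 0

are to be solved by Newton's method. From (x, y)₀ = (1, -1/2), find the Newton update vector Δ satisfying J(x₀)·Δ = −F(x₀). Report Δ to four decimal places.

At (1, -1/2): F = (-1.209698, -2.5000).
Jacobian J = [[-y^2 + y - sin(x), -2·x·y + x], [4·x·y + y, 2·x^2 + x]].
At the point, J = [[-1.591471, 2.0000], [-2.5000, 3.0000]] (det J = 0.225587).
Solving J·Δ = −F gives Δ = (-6.0771, -4.2309).

(-6.0771, -4.2309)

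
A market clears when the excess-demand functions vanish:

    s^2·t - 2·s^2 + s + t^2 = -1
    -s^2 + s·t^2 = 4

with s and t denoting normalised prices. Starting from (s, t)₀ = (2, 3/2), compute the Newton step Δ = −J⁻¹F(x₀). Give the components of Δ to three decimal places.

(-7.040, -1.470)

At (2, 3/2): F = (3.250, -3.500).
Jacobian J = [[2·s·t - 4·s + 1, s^2 + 2·t], [-2·s + t^2, 2·s·t]].
At the point, J = [[-1.000, 7.000], [-1.750, 6.000]] (det J = 6.250).
Solving J·Δ = −F gives Δ = (-7.040, -1.470).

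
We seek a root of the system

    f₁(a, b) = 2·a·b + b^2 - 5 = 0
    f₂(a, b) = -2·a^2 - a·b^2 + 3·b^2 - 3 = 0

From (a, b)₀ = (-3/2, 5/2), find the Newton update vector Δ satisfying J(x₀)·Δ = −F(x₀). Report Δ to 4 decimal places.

At (-3/2, 5/2): F = (-6.2500, 20.6250).
Jacobian J = [[2·b, 2·a + 2·b], [-4·a - b^2, -2·a·b + 6·b]].
At the point, J = [[5.0000, 2.0000], [-0.2500, 22.5000]] (det J = 113.0000).
Solving J·Δ = −F gives Δ = (1.6095, -0.8988).

(1.6095, -0.8988)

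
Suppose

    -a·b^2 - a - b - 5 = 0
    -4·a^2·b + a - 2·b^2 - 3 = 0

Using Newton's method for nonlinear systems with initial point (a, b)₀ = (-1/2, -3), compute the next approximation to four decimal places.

(-0.7662, -1.5844)

At (-1/2, -3): F = (3.0000, -18.5000).
Jacobian J = [[-b^2 - 1, -2·a·b - 1], [-8·a·b + 1, -4·a^2 - 4·b]].
At the point, J = [[-10.0000, -4.0000], [-11.0000, 11.0000]] (det J = -154.0000).
Solving J·Δ = −F gives Δ = (-0.2662, 1.4156).
Then the next iterate is (a, b)₁ = (-0.7662, -1.5844).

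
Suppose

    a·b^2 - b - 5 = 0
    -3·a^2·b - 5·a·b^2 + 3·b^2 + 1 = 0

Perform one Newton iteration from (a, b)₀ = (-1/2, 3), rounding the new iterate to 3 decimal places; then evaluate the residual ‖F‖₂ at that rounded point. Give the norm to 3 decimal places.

At (-1/2, 3): F = (-12.500, 48.250).
Jacobian J = [[b^2, 2·a·b - 1], [-6·a·b - 5·b^2, -3·a^2 - 10·a·b + 6·b]].
At the point, J = [[9.000, -4.000], [-36.000, 32.250]] (det J = 146.250).
Solving J·Δ = −F gives Δ = (1.437, 0.108).
Then the next iterate is (a, b)₁ = (0.937, 3.108).
Re-evaluating at (0.937, 3.108): F = (0.94311, -23.46272), so ‖F‖₂ = 23.482.

23.482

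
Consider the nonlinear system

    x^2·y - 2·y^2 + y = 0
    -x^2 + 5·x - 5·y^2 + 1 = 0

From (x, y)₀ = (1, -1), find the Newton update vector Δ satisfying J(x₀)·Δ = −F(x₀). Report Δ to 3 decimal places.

At (1, -1): F = (-4.000, 0.000).
Jacobian J = [[2·x·y, x^2 - 4·y + 1], [-2·x + 5, -10·y]].
At the point, J = [[-2.000, 6.000], [3.000, 10.000]] (det J = -38.000).
Solving J·Δ = −F gives Δ = (-1.053, 0.316).

(-1.053, 0.316)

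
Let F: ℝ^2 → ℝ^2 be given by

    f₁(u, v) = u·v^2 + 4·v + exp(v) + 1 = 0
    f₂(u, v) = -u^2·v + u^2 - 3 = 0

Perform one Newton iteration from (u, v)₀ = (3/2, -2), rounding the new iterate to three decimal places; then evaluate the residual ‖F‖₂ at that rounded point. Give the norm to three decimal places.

10.431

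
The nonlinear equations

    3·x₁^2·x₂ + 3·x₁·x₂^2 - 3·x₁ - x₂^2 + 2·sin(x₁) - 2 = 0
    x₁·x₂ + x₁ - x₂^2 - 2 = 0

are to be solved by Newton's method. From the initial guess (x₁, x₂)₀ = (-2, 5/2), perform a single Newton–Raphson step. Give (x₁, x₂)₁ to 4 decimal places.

At (-2, 5/2): F = (-11.568595, -15.2500).
Jacobian J = [[6·x₁·x₂ + 3·x₂^2 + 2·cos(x₁) - 3, 3·x₁^2 + 6·x₁·x₂ - 2·x₂], [x₂ + 1, x₁ - 2·x₂]].
At the point, J = [[-15.082294, -23.0000], [3.5000, -7.0000]] (det J = 186.076056).
Solving J·Δ = −F gives Δ = (1.4498, -1.4537).
Then the next iterate is (x₁, x₂)₁ = (-0.5502, 1.0463).

(-0.5502, 1.0463)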